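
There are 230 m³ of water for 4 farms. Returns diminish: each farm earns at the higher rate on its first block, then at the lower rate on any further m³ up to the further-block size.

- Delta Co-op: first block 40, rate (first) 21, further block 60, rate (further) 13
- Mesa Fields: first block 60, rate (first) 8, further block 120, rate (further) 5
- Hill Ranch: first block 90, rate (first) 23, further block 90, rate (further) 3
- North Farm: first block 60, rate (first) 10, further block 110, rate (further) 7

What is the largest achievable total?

Treat each block as its own option and order by rate: Hill Ranch/T1 23 > Delta Co-op/T1 21 > Delta Co-op/T2 13 > North Farm/T1 10 > Mesa Fields/T1 8 > North Farm/T2 7 > Mesa Fields/T2 5 > Hill Ranch/T2 3.
Fill Hill Ranch T1 block (90 at 23) → 140 left.
Delta Co-op T1 at 21: fill all 40 → 100 left.
Fill Delta Co-op T2 block (60 at 13) → 40 left.
North Farm T1 at 10: only 40 left, fill 40.
Total = 23×90 + 21×40 + 13×60 + 10×40 = 4090.

4090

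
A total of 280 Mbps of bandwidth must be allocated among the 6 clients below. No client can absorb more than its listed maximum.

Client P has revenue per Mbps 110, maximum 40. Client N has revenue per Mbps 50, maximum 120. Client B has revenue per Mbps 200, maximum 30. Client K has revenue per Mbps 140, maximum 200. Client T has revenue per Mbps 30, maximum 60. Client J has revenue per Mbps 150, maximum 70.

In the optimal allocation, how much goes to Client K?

180

Rank by revenue per Mbps: Client B 200 > Client J 150 > Client K 140 > Client P 110 > Client N 50 > Client T 30.
Client B takes 30 to reach its cap of 30 ; 250 left.
Client J: +70 to 70 (cap) ; 180 left.
Client K: +180 (room for 200) → 180. Pool exhausted.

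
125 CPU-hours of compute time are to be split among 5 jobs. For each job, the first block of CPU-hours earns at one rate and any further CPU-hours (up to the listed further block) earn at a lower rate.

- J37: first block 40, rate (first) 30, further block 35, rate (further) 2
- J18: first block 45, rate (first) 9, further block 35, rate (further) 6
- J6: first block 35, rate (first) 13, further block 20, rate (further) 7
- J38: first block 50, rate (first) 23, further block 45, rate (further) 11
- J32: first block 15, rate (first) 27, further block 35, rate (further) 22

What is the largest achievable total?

3195

Order all 10 blocks by rate: J37/first 30 > J32/first 27 > J38/first 23 > J32/second 22 > J6/first 13 > J38/second 11 > J18/first 9 > J6/second 7 > J18/second 6 > J37/second 2.
Fill J37 first block (40 at 30) → 85 left.
Fill J32 first block (15 at 27) → 70 left.
J38 first at 23: fill all 50 → 20 left.
20 remain; put them into J32 second at 22.
Total = 30×40 + 27×15 + 23×50 + 22×20 = 3195.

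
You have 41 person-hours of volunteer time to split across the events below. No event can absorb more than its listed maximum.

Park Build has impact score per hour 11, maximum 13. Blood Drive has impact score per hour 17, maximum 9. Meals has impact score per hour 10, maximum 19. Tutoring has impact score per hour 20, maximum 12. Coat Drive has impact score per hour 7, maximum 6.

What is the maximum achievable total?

Highest impact score per hour first: Tutoring 20 > Blood Drive 17 > Park Build 11 > Meals 10 > Coat Drive 7.
Give Tutoring 12 to hit its cap of 12 ; 29 left.
Blood Drive: +9 to 9 (cap) ; 20 left.
Give Park Build 13 to hit its cap of 13 ; 7 left.
Meals has room for 19 but only 7 remain, so it gets 7.
Total = 11×13 + 17×9 + 10×7 + 20×12 = 606.

606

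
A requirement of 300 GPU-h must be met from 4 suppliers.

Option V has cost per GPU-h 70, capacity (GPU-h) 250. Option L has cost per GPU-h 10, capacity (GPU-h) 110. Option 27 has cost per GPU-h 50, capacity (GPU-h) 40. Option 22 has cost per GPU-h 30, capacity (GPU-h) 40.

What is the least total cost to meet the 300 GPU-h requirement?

12000

Use suppliers in increasing cost order.
Option L (10): use full 110 → 190 GPU-h to go.
Take 40 from Option 22 at 30 → need 150 more.
Take 40 from Option 27 at 50 → need 110 more.
Option V at 70: take 110 of its 250 → requirement met.
Cost = 110×10 + 40×30 + 40×50 + 110×70 = 12000.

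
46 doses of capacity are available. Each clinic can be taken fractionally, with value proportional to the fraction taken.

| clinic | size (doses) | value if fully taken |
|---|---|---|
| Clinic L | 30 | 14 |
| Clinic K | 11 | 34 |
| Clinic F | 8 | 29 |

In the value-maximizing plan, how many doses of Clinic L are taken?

Rank by value-to-size ratio: Clinic F 29/8≈3.62, Clinic K 34/11≈3.09, Clinic L 14/30≈0.467.
Clinic F: take in full, 8 doses for value 29 ; 38 left.
Clinic K: take in full, 11 doses for value 34 ; 27 left.
Fill the last 27 doses with part of Clinic L: 27/30 of it earns 12.6.

27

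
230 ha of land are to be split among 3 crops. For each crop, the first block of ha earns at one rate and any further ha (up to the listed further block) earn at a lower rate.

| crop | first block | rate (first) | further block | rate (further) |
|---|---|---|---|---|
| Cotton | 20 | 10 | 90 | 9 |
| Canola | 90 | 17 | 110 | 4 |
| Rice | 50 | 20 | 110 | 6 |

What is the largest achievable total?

Order all 6 blocks by rate: Rice/T1 20 > Canola/T1 17 > Cotton/T1 10 > Cotton/T2 9 > Rice/T2 6 > Canola/T2 4.
Rice/T1 (20): +50 → 180 left.
Canola/T1 (17): +90 → 90 left.
Cotton/T1 (10): +20 → 70 left.
Cotton T2 at 9: only 70 left, fill 70.
Total = 20×50 + 17×90 + 10×20 + 9×70 = 3360.

3360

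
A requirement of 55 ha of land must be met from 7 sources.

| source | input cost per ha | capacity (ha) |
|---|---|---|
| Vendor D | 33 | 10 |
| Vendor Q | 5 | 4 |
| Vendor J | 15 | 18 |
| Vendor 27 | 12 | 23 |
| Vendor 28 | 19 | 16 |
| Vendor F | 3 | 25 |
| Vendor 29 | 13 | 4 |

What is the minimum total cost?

410

Fill from the cheapest source first.
Vendor F at 3: take all 25 ha ; 30 still needed.
Take 4 from Vendor Q at 5 ; need 26 more.
Vendor 27 (12): use full 23 ; 3 ha to go.
Vendor 29 at 13: take 3 of its 4 ; requirement met.
Vendor J, Vendor 28, Vendor D: unused.
Cost = 25×3 + 4×5 + 23×12 + 3×13 = 410.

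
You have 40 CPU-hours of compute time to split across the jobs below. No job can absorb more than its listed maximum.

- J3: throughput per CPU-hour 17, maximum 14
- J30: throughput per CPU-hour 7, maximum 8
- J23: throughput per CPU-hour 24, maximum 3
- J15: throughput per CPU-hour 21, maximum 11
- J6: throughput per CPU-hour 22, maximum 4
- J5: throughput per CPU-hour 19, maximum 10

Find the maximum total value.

785

Highest throughput per CPU-hour first: J23 24 > J6 22 > J15 21 > J5 19 > J3 17 > J30 7.
Give J23 3 to hit its cap of 3 → 37 left.
Give J6 4 to hit its cap of 4 → 33 left.
J15 takes 11 to reach its cap of 11 → 22 left.
J5: +10 to 10 (cap) → 12 left.
J3 has room for 14 but only 12 remain, so it gets 12.
Total = 17×12 + 24×3 + 21×11 + 22×4 + 19×10 = 785.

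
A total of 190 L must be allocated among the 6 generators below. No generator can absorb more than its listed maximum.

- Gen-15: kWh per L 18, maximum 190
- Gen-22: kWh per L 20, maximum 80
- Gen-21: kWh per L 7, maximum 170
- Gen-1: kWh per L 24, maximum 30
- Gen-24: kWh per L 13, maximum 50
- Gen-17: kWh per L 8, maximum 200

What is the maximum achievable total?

3760

Rank by kWh per L: Gen-1 24 > Gen-22 20 > Gen-15 18 > Gen-24 13 > Gen-17 8 > Gen-21 7.
Gen-1: +30 to 30 (cap) ; 160 left.
Give Gen-22 80 to hit its cap of 80 ; 80 left.
Gen-15: +80 (room for 190) → 80. Pool exhausted.
Total = 18×80 + 20×80 + 24×30 = 3760.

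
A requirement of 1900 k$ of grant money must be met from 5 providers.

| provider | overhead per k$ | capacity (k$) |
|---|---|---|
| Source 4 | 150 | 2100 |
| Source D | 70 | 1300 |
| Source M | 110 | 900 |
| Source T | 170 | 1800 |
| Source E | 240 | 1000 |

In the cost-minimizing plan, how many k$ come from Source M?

Cheapest first:
Source D at 70: take all 1300 k$ — 600 still needed.
Take 600 from Source M at 110 to finish.
Source 4, Source T, Source E: unused.

600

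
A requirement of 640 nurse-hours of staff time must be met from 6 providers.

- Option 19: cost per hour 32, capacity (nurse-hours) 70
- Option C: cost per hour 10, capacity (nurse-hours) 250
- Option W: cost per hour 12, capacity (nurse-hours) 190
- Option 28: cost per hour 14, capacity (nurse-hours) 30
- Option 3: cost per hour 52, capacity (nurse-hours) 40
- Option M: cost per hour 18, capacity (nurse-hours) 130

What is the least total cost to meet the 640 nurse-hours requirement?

8820

Use providers in increasing cost order.
Option C at 10: take all 250 nurse-hours — 390 still needed.
Take 190 from Option W at 12 — need 200 more.
Take 30 from Option 28 at 14 — need 170 more.
Option M (18): use full 130 — 40 nurse-hours to go.
Option 19 (32): take the remaining 40 — done.
Option 3: unused.
Cost = 250×10 + 190×12 + 30×14 + 130×18 + 40×32 = 8820.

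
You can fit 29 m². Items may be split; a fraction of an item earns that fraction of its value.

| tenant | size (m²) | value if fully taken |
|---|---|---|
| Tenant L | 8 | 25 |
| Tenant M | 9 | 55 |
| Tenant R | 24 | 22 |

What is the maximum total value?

91

Sort by value density: Tenant M 55/9≈6.11, Tenant L 25/8≈3.12, Tenant R 22/24≈0.917.
Take all of Tenant M (9 m², value 55) ; 20 m² left.
Take all of Tenant L (8 m², value 25) ; 12 m² left.
Fill the last 12 m² with part of Tenant R: 12/24 of it earns 11.
Total value = 91.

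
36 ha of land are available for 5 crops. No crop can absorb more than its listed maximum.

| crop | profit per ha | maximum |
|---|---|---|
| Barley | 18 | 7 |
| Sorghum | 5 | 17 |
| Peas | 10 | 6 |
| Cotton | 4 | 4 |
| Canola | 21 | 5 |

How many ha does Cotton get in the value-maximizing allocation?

Order the crops by profit per ha: Canola 21 > Barley 18 > Peas 10 > Sorghum 5 > Cotton 4.
Canola takes 5 to reach its cap of 5 — 31 left.
Barley takes 7 to reach its cap of 7 — 24 left.
Peas: +6 to 6 (cap) — 18 left.
Sorghum takes 17 to reach its cap of 17 — 1 left.
Cotton has room for 4 but only 1 remain, so it gets 1.

1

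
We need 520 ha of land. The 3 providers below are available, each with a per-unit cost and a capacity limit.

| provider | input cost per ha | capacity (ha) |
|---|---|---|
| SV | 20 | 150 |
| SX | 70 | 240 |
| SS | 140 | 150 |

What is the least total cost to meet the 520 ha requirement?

38000

Fill from the cheapest provider first.
Take 150 from SV at 20 → need 370 more.
Take 240 from SX at 70 → need 130 more.
SS (140): take the remaining 130 → done.
Cost = 150×20 + 240×70 + 130×140 = 38000.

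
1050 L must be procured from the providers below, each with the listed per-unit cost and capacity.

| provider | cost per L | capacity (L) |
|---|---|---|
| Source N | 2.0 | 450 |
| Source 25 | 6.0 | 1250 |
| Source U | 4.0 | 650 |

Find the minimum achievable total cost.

Fill from the cheapest provider first.
Source N (2.0): use full 450 ; 600 L to go.
Source U (4.0): take the remaining 600 ; done.
Source 25: unused.
Cost = 450×2.0 + 600×4.0 = 3300.

3300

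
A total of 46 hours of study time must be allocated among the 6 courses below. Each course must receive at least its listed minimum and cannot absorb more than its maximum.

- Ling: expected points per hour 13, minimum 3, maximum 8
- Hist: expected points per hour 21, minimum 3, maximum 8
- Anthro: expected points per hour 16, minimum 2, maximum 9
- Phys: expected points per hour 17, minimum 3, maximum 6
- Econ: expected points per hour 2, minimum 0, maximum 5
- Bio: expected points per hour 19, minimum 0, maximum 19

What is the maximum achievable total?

Meeting every minimum uses 3+3+2+3+0+0 = 11 hours, leaving 35.
Rank by expected points per hour: Hist 21 > Bio 19 > Phys 17 > Anthro 16 > Ling 13 > Econ 2.
Give Hist 5 more to hit its cap of 8 → 30 left.
Give Bio 19 more to hit its cap of 19 → 11 left.
Phys: +3 to 6 (cap) → 8 left.
Give Anthro 7 more to hit its cap of 9 → 1 left.
Only 1 left; Ling takes them to reach 4.
Total = 13×4 + 21×8 + 16×9 + 17×6 + 19×19 = 827.

827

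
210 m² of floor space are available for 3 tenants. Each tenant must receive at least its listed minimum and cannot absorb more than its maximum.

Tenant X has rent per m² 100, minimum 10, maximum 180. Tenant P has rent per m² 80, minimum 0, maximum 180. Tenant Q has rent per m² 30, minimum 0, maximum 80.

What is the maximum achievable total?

Meeting every minimum uses 10+0+0 = 10 m², leaving 200.
Highest rent per m² first: Tenant X 100 > Tenant P 80 > Tenant Q 30.
Give Tenant X 170 more to hit its cap of 180 ; 30 left.
Tenant P has room for 180 more but only 30 remain, so it gets 30.
Total = 100×180 + 80×30 = 20400.

20400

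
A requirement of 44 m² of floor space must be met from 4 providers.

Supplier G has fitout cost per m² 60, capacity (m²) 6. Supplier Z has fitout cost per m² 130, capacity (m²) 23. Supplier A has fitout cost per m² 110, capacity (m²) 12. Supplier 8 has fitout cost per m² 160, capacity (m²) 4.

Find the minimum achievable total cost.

5150

Use providers in increasing cost order.
Supplier G (60): use full 6 — 38 m² to go.
Take 12 from Supplier A at 110 — need 26 more.
Take 23 from Supplier Z at 130 — need 3 more.
Take 3 from Supplier 8 at 160 to finish.
Cost = 6×60 + 12×110 + 23×130 + 3×160 = 5150.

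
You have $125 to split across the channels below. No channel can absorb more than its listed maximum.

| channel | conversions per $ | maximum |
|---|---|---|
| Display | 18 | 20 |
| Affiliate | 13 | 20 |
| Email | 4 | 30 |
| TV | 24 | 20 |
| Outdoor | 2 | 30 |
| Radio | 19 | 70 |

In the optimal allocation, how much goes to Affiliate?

15

Order the channels by conversions per $: TV 24 > Radio 19 > Display 18 > Affiliate 13 > Email 4 > Outdoor 2.
TV takes 20 to reach its cap of 20 → 105 left.
Give Radio 70 to hit its cap of 70 → 35 left.
Give Display 20 to hit its cap of 20 → 15 left.
Only 15 left; Affiliate takes them to reach 15.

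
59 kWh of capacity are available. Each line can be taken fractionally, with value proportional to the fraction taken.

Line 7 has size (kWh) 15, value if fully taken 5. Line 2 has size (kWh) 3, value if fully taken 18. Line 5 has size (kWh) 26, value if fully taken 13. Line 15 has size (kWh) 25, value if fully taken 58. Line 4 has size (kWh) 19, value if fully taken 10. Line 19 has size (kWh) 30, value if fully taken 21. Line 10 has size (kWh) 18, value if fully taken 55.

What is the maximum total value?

140.1

Sort by value density: Line 2 18/3≈6, Line 10 55/18≈3.06, Line 15 58/25≈2.32, Line 19 21/30≈0.7, Line 4 10/19≈0.526, Line 5 13/26≈0.5, Line 7 5/15≈0.333.
All 3 kWh of Line 2 fit (value 18) → 56 remain.
Line 10: take in full, 18 kWh for value 55 → 38 left.
Line 15: take in full, 25 kWh for value 58 → 13 left.
13 kWh left: a 13/30 share of Line 19 gives 21×13/30 = 9.1.
Total value = 140.1.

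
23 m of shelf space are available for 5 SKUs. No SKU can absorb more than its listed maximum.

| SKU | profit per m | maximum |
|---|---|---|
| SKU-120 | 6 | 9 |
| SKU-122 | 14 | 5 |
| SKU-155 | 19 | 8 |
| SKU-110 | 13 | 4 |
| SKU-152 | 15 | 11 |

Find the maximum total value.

Order the SKUs by profit per m: SKU-155 19 > SKU-152 15 > SKU-122 14 > SKU-110 13 > SKU-120 6.
SKU-155 takes 8 to reach its cap of 8 → 15 left.
SKU-152: +11 to 11 (cap) → 4 left.
Only 4 left; SKU-122 takes them to reach 4.
Total = 14×4 + 19×8 + 15×11 = 373.

373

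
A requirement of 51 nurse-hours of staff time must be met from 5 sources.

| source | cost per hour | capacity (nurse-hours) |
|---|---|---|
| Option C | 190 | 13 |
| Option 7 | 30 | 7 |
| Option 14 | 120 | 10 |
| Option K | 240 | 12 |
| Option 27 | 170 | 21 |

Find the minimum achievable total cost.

7450

Cheapest first:
Option 7 at 30: take all 7 nurse-hours ; 44 still needed.
Option 14 (120): use full 10 ; 34 nurse-hours to go.
Take 21 from Option 27 at 170 ; need 13 more.
Option C (190): use full 13 ; 0 nurse-hours to go.
Option K: unused.
Cost = 7×30 + 10×120 + 21×170 + 13×190 = 7450.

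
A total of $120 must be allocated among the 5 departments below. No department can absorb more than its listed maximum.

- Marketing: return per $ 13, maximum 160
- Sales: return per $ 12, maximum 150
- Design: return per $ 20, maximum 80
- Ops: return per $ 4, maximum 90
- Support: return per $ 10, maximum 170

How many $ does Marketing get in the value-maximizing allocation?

Highest return per $ first: Design 20 > Marketing 13 > Sales 12 > Support 10 > Ops 4.
Design takes 80 to reach its cap of 80 — 40 left.
Marketing: +40 (room for 160) → 40. Pool exhausted.

40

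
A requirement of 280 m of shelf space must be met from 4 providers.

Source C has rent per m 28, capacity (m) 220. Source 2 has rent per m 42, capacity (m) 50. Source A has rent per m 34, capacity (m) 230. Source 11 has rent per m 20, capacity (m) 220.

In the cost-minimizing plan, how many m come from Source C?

Cheapest first:
Source 11 (20): use full 220 → 60 m to go.
Source C (28): take the remaining 60 → done.
Source A, Source 2: unused.

60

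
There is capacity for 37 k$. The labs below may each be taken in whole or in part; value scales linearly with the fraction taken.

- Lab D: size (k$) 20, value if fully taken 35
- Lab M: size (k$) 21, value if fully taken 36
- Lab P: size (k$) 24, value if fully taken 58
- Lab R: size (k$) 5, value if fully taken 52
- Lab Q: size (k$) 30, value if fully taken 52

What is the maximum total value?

Rank by value-to-size ratio: Lab R 52/5≈10.4, Lab P 58/24≈2.42, Lab D 35/20≈1.75, Lab Q 52/30≈1.73, Lab M 36/21≈1.71.
All 5 k$ of Lab R fit (value 52) — 32 remain.
All 24 k$ of Lab P fit (value 58) — 8 remain.
Only 8 k$ remain; take 8/20 of Lab D for value 35×8/20 = 14.
Total value = 124.

124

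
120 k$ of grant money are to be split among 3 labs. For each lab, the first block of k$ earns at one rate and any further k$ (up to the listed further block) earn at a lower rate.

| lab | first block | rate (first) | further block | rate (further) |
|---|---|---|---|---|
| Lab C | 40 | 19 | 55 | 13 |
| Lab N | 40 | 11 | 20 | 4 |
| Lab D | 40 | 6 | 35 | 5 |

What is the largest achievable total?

1750

Treat each block as its own option and order by rate: Lab C/T1 19 > Lab C/T2 13 > Lab N/T1 11 > Lab D/T1 6 > Lab D/T2 5 > Lab N/T2 4.
Lab C T1 at 19: fill all 40 ; 80 left.
Lab C/T2 (13): +55 ; 25 left.
Lab N/T1: +25 of 40 at 11; pool empty.
Total = 19×40 + 13×55 + 11×25 = 1750.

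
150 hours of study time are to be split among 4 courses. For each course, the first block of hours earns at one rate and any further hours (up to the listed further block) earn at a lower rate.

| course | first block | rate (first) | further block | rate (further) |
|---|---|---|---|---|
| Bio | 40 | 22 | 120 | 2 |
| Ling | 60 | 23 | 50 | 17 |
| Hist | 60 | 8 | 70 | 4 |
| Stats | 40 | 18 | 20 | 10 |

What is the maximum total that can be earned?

Order all 8 blocks by rate: Ling/tier1 23 > Bio/tier1 22 > Stats/tier1 18 > Ling/tier2 17 > Stats/tier2 10 > Hist/tier1 8 > Hist/tier2 4 > Bio/tier2 2.
Ling tier1 at 23: fill all 60 → 90 left.
Fill Bio tier1 block (40 at 22) → 50 left.
Fill Stats tier1 block (40 at 18) → 10 left.
Ling/tier2: +10 of 50 at 17; pool empty.
Total = 23×60 + 22×40 + 18×40 + 17×10 = 3150.

3150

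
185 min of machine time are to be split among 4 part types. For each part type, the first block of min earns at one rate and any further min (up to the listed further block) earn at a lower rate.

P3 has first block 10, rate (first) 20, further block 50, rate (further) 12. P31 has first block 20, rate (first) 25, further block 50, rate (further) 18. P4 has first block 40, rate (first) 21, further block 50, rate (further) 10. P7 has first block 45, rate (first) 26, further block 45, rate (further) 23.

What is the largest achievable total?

4195

Order all 8 blocks by rate: P7/first 26 > P31/first 25 > P7/second 23 > P4/first 21 > P3/first 20 > P31/second 18 > P3/second 12 > P4/second 10.
P7 first at 26: fill all 45 → 140 left.
P31/first (25): +20 → 120 left.
P7 second at 23: fill all 45 → 75 left.
P4/first (21): +40 → 35 left.
P3 first at 20: fill all 10 → 25 left.
P31/second: +25 of 50 at 18; pool empty.
Total = 26×45 + 25×20 + 23×45 + 21×40 + 20×10 + 18×25 = 4195.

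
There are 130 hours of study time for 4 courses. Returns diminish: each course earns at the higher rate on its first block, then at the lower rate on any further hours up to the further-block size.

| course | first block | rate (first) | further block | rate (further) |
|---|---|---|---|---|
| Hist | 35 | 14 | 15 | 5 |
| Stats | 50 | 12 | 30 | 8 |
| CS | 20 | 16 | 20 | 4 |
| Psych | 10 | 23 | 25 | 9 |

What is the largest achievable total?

1775

Order all 8 blocks by rate: Psych/tier1 23 > CS/tier1 16 > Hist/tier1 14 > Stats/tier1 12 > Psych/tier2 9 > Stats/tier2 8 > Hist/tier2 5 > CS/tier2 4.
Fill Psych tier1 block (10 at 23) → 120 left.
CS tier1 at 16: fill all 20 → 100 left.
Fill Hist tier1 block (35 at 14) → 65 left.
Stats tier1 at 12: fill all 50 → 15 left.
15 remain; put them into Psych tier2 at 9.
Total = 23×10 + 16×20 + 14×35 + 12×50 + 9×15 = 1775.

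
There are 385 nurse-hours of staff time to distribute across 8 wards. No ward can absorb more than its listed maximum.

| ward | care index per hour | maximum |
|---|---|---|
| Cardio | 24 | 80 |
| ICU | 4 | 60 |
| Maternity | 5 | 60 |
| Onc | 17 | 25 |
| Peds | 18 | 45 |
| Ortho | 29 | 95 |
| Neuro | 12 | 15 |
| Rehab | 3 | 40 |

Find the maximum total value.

6645

Highest care index per hour first: Ortho 29 > Cardio 24 > Peds 18 > Onc 17 > Neuro 12 > Maternity 5 > ICU 4 > Rehab 3.
Give Ortho 95 to hit its cap of 95 ; 290 left.
Cardio takes 80 to reach its cap of 80 ; 210 left.
Peds: +45 to 45 (cap) ; 165 left.
Give Onc 25 to hit its cap of 25 ; 140 left.
Neuro: +15 to 15 (cap) ; 125 left.
Maternity takes 60 to reach its cap of 60 ; 65 left.
ICU takes 60 to reach its cap of 60 ; 5 left.
Only 5 left; Rehab takes them to reach 5.
Total = 24×80 + 4×60 + 5×60 + 17×25 + 18×45 + 29×95 + 12×15 + 3×5 = 6645.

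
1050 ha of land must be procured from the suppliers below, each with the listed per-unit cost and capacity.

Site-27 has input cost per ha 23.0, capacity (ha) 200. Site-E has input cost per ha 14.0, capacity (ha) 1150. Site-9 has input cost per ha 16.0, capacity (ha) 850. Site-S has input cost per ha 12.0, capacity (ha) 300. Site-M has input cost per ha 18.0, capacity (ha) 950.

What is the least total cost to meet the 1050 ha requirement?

14100

Cheapest first:
Take 300 from Site-S at 12.0 ; need 750 more.
Site-E at 14.0: take 750 of its 1150 ; requirement met.
Site-9, Site-M, Site-27: unused.
Cost = 300×12.0 + 750×14.0 = 14100.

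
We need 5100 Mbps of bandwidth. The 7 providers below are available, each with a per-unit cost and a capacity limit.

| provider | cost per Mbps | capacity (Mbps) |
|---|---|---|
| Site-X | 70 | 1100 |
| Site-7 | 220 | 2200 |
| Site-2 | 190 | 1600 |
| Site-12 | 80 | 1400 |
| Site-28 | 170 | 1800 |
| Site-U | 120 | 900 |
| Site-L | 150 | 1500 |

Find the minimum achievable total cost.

Use providers in increasing cost order.
Site-X (70): use full 1100 → 4000 Mbps to go.
Site-12 at 80: take all 1400 Mbps → 2600 still needed.
Take 900 from Site-U at 120 → need 1700 more.
Take 1500 from Site-L at 150 → need 200 more.
Take 200 from Site-28 at 170 to finish.
Site-2, Site-7: unused.
Cost = 1100×70 + 1400×80 + 900×120 + 1500×150 + 200×170 = 556000.

556000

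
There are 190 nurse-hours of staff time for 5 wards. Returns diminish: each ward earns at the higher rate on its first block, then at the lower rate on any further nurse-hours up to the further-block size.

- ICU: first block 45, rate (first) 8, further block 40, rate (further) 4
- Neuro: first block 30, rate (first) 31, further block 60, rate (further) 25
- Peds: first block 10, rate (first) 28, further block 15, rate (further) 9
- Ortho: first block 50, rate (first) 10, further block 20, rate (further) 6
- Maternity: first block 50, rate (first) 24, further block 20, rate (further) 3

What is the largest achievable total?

Rank every tier by rate: Neuro/first 31 > Peds/first 28 > Neuro/second 25 > Maternity/first 24 > Ortho/first 10 > Peds/second 9 > ICU/first 8 > Ortho/second 6 > ICU/second 4 > Maternity/second 3.
Fill Neuro first block (30 at 31) ; 160 left.
Peds first at 28: fill all 10 ; 150 left.
Fill Neuro second block (60 at 25) ; 90 left.
Maternity/first (24): +50 ; 40 left.
Ortho/first: +40 of 50 at 10; pool empty.
Total = 31×30 + 28×10 + 25×60 + 24×50 + 10×40 = 4310.

4310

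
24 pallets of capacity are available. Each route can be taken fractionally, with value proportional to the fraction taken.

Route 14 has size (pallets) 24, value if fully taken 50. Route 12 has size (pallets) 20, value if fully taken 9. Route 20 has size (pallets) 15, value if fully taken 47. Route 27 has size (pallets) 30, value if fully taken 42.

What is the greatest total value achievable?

Sort by value density: Route 20 47/15≈3.13, Route 14 50/24≈2.08, Route 27 42/30≈1.4, Route 12 9/20≈0.45.
All 15 pallets of Route 20 fit (value 47) — 9 remain.
Fill the last 9 pallets with part of Route 14: 9/24 of it earns 18.75.
Total value = 65.75.

65.75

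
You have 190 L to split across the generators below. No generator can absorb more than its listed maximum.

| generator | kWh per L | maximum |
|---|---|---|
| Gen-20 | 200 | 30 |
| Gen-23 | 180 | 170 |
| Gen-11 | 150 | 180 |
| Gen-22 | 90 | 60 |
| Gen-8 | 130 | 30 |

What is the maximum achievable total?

Rank by kWh per L: Gen-20 200 > Gen-23 180 > Gen-11 150 > Gen-8 130 > Gen-22 90.
Give Gen-20 30 to hit its cap of 30 → 160 left.
Gen-23: +160 (room for 170) → 160. Pool exhausted.
Total = 200×30 + 180×160 = 34800.

34800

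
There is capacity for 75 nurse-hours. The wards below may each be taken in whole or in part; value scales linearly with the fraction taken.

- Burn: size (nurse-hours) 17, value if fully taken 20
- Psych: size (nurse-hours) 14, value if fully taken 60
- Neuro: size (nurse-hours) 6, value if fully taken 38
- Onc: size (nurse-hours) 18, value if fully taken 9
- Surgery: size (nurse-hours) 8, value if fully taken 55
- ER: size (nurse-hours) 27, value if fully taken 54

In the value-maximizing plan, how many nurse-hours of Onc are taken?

3

Rank by value-to-size ratio: Surgery 55/8≈6.88, Neuro 38/6≈6.33, Psych 60/14≈4.29, ER 54/27≈2, Burn 20/17≈1.18, Onc 9/18≈0.5.
Surgery: take in full, 8 nurse-hours for value 55 → 67 left.
All 6 nurse-hours of Neuro fit (value 38) → 61 remain.
All 14 nurse-hours of Psych fit (value 60) → 47 remain.
ER: take in full, 27 nurse-hours for value 54 → 20 left.
Burn: take in full, 17 nurse-hours for value 20 → 3 left.
Only 3 nurse-hours remain; take 3/18 of Onc for value 9×3/18 = 1.5.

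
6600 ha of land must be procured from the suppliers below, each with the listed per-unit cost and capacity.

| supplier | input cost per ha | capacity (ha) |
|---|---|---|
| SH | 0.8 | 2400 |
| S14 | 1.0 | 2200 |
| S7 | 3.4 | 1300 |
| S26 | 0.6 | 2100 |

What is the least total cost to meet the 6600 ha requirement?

Cheapest first:
Take 2100 from S26 at 0.6 ; need 4500 more.
SH at 0.8: take all 2400 ha ; 2100 still needed.
S14 at 1.0: take 2100 of its 2200 ; requirement met.
S7: unused.
Cost = 2100×0.6 + 2400×0.8 + 2100×1.0 = 5280.

5280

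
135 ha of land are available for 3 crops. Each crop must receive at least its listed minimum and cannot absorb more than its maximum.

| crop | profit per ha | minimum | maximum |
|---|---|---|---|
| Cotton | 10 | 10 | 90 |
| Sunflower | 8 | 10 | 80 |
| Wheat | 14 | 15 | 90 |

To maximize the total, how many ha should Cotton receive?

Meeting every minimum uses 10+10+15 = 35 ha, leaving 100.
Rank by profit per ha: Wheat 14 > Cotton 10 > Sunflower 8.
Wheat: +75 to 90 (cap) ; 25 left.
Only 25 left; Cotton takes them to reach 35.

35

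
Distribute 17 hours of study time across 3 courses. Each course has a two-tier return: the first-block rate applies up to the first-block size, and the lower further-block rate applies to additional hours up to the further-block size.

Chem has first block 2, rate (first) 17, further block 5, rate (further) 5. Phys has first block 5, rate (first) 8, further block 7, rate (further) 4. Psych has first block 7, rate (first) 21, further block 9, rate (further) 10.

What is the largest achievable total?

261

Treat each block as its own option and order by rate: Psych/tier1 21 > Chem/tier1 17 > Psych/tier2 10 > Phys/tier1 8 > Chem/tier2 5 > Phys/tier2 4.
Psych tier1 at 21: fill all 7 → 10 left.
Chem tier1 at 17: fill all 2 → 8 left.
Psych/tier2: +8 of 9 at 10; pool empty.
Total = 21×7 + 17×2 + 10×8 = 261.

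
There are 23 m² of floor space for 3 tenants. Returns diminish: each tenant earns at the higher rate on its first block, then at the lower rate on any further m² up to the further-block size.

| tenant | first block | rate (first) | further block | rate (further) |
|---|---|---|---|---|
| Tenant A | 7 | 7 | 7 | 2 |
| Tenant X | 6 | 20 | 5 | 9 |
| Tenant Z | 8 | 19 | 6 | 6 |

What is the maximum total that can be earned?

Rank every tier by rate: Tenant X/T1 20 > Tenant Z/T1 19 > Tenant X/T2 9 > Tenant A/T1 7 > Tenant Z/T2 6 > Tenant A/T2 2.
Fill Tenant X T1 block (6 at 20) → 17 left.
Tenant Z/T1 (19): +8 → 9 left.
Tenant X/T2 (9): +5 → 4 left.
Tenant A/T1: +4 of 7 at 7; pool empty.
Total = 20×6 + 19×8 + 9×5 + 7×4 = 345.

345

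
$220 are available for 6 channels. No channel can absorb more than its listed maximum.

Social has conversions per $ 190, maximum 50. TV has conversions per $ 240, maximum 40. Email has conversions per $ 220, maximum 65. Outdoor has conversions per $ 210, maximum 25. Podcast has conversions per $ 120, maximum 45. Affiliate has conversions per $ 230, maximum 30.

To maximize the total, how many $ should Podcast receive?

10

Order the channels by conversions per $: TV 240 > Affiliate 230 > Email 220 > Outdoor 210 > Social 190 > Podcast 120.
Give TV 40 to hit its cap of 40 — 180 left.
Give Affiliate 30 to hit its cap of 30 — 150 left.
Give Email 65 to hit its cap of 65 — 85 left.
Give Outdoor 25 to hit its cap of 25 — 60 left.
Give Social 50 to hit its cap of 50 — 10 left.
Only 10 left; Podcast takes them to reach 10.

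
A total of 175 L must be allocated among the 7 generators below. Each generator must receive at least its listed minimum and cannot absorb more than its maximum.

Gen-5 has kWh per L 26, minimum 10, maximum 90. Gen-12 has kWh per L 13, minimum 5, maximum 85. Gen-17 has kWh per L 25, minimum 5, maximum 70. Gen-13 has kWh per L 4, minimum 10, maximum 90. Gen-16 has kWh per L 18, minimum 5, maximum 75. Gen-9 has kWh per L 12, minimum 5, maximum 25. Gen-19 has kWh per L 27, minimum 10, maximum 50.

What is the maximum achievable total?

Meeting every minimum uses 10+5+5+10+5+5+10 = 50 L, leaving 125.
Rank by kWh per L: Gen-19 27 > Gen-5 26 > Gen-17 25 > Gen-16 18 > Gen-12 13 > Gen-9 12 > Gen-13 4.
Gen-19: +40 to 50 (cap) — 85 left.
Gen-5: +80 to 90 (cap) — 5 left.
Only 5 left; Gen-17 takes them to reach 10.
Total = 26×90 + 13×5 + 25×10 + 4×10 + 18×5 + 12×5 + 27×50 = 4195.

4195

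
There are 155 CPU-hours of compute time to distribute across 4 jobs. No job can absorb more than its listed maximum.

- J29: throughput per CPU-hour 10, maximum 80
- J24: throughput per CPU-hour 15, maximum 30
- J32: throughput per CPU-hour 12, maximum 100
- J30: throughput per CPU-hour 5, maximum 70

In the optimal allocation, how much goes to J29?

Highest throughput per CPU-hour first: J24 15 > J32 12 > J29 10 > J30 5.
J24: +30 to 30 (cap) → 125 left.
J32 takes 100 to reach its cap of 100 → 25 left.
J29: +25 (room for 80) → 25. Pool exhausted.

25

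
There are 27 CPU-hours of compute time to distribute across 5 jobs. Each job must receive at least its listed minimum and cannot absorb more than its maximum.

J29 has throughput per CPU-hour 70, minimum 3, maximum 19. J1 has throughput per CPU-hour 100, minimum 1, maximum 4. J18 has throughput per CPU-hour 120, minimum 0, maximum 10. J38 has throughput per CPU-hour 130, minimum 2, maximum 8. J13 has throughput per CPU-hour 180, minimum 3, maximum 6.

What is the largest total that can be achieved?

3510

Meeting every minimum uses 3+1+0+2+3 = 9 CPU-hours, leaving 18.
Order the jobs by throughput per CPU-hour: J13 180 > J38 130 > J18 120 > J1 100 > J29 70.
J13: +3 to 6 (cap) → 15 left.
J38: +6 to 8 (cap) → 9 left.
J18 has room for 10 more but only 9 remain, so it gets 9.
Total = 70×3 + 100×1 + 120×9 + 130×8 + 180×6 = 3510.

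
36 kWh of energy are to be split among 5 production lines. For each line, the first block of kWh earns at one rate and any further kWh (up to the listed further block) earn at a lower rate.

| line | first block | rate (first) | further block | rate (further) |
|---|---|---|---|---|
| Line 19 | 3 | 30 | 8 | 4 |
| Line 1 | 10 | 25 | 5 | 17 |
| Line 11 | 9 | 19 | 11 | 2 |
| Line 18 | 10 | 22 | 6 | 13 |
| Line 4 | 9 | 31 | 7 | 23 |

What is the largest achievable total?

Rank every tier by rate: Line 4/tier1 31 > Line 19/tier1 30 > Line 1/tier1 25 > Line 4/tier2 23 > Line 18/tier1 22 > Line 11/tier1 19 > Line 1/tier2 17 > Line 18/tier2 13 > Line 19/tier2 4 > Line 11/tier2 2.
Line 4/tier1 (31): +9 ; 27 left.
Fill Line 19 tier1 block (3 at 30) ; 24 left.
Line 1/tier1 (25): +10 ; 14 left.
Fill Line 4 tier2 block (7 at 23) ; 7 left.
Line 18/tier1: +7 of 10 at 22; pool empty.
Total = 31×9 + 30×3 + 25×10 + 23×7 + 22×7 = 934.

934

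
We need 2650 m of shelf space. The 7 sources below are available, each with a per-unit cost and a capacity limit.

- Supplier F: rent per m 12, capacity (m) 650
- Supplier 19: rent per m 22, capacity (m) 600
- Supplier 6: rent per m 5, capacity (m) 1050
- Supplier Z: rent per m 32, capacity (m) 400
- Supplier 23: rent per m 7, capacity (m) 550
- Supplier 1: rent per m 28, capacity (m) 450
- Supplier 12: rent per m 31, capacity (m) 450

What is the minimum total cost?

Fill from the cheapest source first.
Supplier 6 (5): use full 1050 — 1600 m to go.
Take 550 from Supplier 23 at 7 — need 1050 more.
Supplier F (12): use full 650 — 400 m to go.
Supplier 19 at 22: take 400 of its 600 — requirement met.
Supplier 1, Supplier 12, Supplier Z: unused.
Cost = 1050×5 + 550×7 + 650×12 + 400×22 = 25700.

25700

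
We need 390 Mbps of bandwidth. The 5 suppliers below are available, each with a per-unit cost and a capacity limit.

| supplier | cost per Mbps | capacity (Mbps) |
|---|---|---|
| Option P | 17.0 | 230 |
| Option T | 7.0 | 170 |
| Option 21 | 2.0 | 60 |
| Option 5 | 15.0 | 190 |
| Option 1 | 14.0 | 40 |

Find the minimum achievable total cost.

Use suppliers in increasing cost order.
Option 21 (2.0): use full 60 → 330 Mbps to go.
Option T at 7.0: take all 170 Mbps → 160 still needed.
Option 1 (14.0): use full 40 → 120 Mbps to go.
Option 5 (15.0): take the remaining 120 → done.
Option P: unused.
Cost = 60×2.0 + 170×7.0 + 40×14.0 + 120×15.0 = 3670.

3670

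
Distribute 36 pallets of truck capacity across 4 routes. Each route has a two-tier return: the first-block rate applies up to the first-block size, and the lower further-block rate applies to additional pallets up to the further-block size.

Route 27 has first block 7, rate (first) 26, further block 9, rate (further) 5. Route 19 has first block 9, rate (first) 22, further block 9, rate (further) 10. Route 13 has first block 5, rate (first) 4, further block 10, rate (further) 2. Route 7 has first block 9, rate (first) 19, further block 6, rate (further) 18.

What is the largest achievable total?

709

Rank every tier by rate: Route 27/first 26 > Route 19/first 22 > Route 7/first 19 > Route 7/second 18 > Route 19/second 10 > Route 27/second 5 > Route 13/first 4 > Route 13/second 2.
Fill Route 27 first block (7 at 26) → 29 left.
Fill Route 19 first block (9 at 22) → 20 left.
Route 7/first (19): +9 → 11 left.
Fill Route 7 second block (6 at 18) → 5 left.
5 remain; put them into Route 19 second at 10.
Total = 26×7 + 22×9 + 19×9 + 18×6 + 10×5 = 709.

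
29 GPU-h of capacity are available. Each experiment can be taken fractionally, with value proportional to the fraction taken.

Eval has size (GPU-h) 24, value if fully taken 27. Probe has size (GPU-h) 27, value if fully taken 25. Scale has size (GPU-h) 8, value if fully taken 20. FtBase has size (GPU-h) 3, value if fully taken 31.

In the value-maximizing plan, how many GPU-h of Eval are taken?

18

Sort by value density: FtBase 31/3≈10.3, Scale 20/8≈2.5, Eval 27/24≈1.12, Probe 25/27≈0.926.
All 3 GPU-h of FtBase fit (value 31) → 26 remain.
All 8 GPU-h of Scale fit (value 20) → 18 remain.
Only 18 GPU-h remain; take 18/24 of Eval for value 27×18/24 = 20.25.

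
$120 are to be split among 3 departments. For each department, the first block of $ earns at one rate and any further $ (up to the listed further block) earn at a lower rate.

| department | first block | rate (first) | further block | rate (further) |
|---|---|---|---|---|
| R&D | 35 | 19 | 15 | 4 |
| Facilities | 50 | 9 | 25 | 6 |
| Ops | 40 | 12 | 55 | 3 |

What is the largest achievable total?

Treat each block as its own option and order by rate: R&D/T1 19 > Ops/T1 12 > Facilities/T1 9 > Facilities/T2 6 > R&D/T2 4 > Ops/T2 3.
R&D T1 at 19: fill all 35 — 85 left.
Fill Ops T1 block (40 at 12) — 45 left.
Facilities T1 at 9: only 45 left, fill 45.
Total = 19×35 + 12×40 + 9×45 = 1550.

1550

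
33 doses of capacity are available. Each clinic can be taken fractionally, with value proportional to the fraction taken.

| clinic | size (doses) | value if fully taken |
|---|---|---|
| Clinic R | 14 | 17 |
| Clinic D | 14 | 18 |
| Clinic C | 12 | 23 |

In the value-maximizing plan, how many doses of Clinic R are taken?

Rank by value-to-size ratio: Clinic C 23/12≈1.92, Clinic D 18/14≈1.29, Clinic R 17/14≈1.21.
All 12 doses of Clinic C fit (value 23) — 21 remain.
All 14 doses of Clinic D fit (value 18) — 7 remain.
Fill the last 7 doses with part of Clinic R: 7/14 of it earns 8.5.

7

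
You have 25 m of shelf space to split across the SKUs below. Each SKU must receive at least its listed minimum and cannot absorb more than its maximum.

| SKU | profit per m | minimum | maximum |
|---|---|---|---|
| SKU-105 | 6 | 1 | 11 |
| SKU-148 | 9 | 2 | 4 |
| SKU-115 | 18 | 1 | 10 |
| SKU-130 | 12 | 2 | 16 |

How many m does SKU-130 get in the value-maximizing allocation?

12

Meeting every minimum uses 1+2+1+2 = 6 m, leaving 19.
Rank by profit per m: SKU-115 18 > SKU-130 12 > SKU-148 9 > SKU-105 6.
Give SKU-115 9 more to hit its cap of 10 → 10 left.
SKU-130 has room for 14 more but only 10 remain, so it gets 12.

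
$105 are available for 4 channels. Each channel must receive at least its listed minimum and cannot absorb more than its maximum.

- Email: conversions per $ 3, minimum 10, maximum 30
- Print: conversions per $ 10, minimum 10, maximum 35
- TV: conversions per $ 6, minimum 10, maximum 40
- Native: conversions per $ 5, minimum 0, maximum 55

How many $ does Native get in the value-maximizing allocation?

20

Meeting every minimum uses 10+10+10+0 = 30 $, leaving 75.
Order the channels by conversions per $: Print 10 > TV 6 > Native 5 > Email 3.
Print: +25 to 35 (cap) → 50 left.
TV: +30 to 40 (cap) → 20 left.
Native has room for 55 more but only 20 remain, so it gets 20.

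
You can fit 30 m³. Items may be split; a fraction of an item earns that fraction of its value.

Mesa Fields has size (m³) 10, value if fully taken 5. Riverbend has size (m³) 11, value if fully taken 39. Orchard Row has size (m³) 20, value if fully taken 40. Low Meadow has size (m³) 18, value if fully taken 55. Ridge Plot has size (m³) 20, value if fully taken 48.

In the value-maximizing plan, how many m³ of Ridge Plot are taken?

1

Best value per unit of size first: Riverbend 39/11≈3.55, Low Meadow 55/18≈3.06, Ridge Plot 48/20≈2.4, Orchard Row 40/20≈2, Mesa Fields 5/10≈0.5.
Take all of Riverbend (11 m³, value 39) → 19 m³ left.
All 18 m³ of Low Meadow fit (value 55) → 1 remain.
Fill the last 1 m³ with part of Ridge Plot: 1/20 of it earns 2.4.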